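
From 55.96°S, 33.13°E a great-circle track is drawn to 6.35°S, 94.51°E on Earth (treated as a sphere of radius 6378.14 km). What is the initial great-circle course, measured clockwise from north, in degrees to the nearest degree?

69°

Δλ = 61.380° = 1.0713 rad.
y = sin Δλ · cos φ₂ = (0.8778)(0.9939) = 0.8724
x = cos φ₁ sin φ₂ − sin φ₁ cos φ₂ cos Δλ = (0.5598)(-0.1106) − (-0.8286)(0.9939)(0.4790) = 0.3326
θ = atan2(y, x) = 69.13°, so the bearing is 69°.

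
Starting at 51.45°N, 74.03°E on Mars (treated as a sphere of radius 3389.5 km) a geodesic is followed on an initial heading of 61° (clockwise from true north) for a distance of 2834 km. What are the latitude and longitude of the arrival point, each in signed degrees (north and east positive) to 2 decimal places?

48.46°, 152.16°

Angular distance δ = d/R = 2834/3389.5 = 0.83611 rad; initial bearing θ = 1.0647 rad.
sin φ₂ = sin φ₁ cos δ + cos φ₁ sin δ cos θ = (0.7821)(0.6704) + (0.6232)(0.7420)(0.4848) = 0.7485, so φ₂ = 48.46°.
Δλ = atan2(sin θ sin δ cos φ₁, cos δ − sin φ₁ sin φ₂) = atan2(0.4045, 0.0850) = 78.130°.
λ₂ = 74.030° + 78.130° = 152.16°.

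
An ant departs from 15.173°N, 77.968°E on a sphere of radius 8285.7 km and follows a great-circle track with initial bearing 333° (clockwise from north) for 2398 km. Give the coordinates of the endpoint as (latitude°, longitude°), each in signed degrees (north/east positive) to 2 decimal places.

Angular distance δ = d/R = 2398/8285.7 = 0.28941 rad; initial bearing θ = 5.8119 rad.
sin φ₂ = sin φ₁ cos δ + cos φ₁ sin δ cos θ = (0.2617)(0.9584) + (0.9651)(0.2854)(0.8910) = 0.4963, so φ₂ = 29.75°.
Δλ = atan2(sin θ sin δ cos φ₁, cos δ − sin φ₁ sin φ₂) = atan2(-0.1250, 0.8285) = -8.583°.
λ₂ = 77.968° − 8.583° = 69.39°.

29.75°, 69.39°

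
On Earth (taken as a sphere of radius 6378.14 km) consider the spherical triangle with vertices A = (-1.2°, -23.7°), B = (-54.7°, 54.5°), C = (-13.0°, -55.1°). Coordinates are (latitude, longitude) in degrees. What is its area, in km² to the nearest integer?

21435549 km²

Side lengths (central angles): a = 1.5761, b = 0.5805, c = 1.4351 rad; semiperimeter s = 1.7958.
By l'Huilier's theorem, tan(E/4) = √[tan(s/2) tan((s−a)/2) tan((s−b)/2) tan((s−c)/2)], giving spherical excess E = 0.5269 rad.
Area = E·R² = 0.5269 × (6378.14)² ≈ 21435549 km².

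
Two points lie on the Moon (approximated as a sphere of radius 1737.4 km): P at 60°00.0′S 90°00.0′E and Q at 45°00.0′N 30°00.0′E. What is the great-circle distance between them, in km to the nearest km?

3512 km

With latitudes φ₁ = -60.000°, φ₂ = 45.000° and longitude difference Δλ = -60.000°:
cos c = sin φ₁ sin φ₂ + cos φ₁ cos φ₂ cos Δλ = (-0.8660)(0.7071) + (0.5000)(0.7071)(0.5000) = -0.43560,
so c = arccos(-0.43560) = 2.02150 rad.
Distance = R·c = 1737.4 × 2.0215 ≈ 3512 km.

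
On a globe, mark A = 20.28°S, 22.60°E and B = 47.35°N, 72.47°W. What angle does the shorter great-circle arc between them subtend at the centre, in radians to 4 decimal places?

1.8871 rad

In radians: φ₁ = -0.3540, φ₂ = 0.8264, Δλ = -95.070° = -1.6593 rad.
cos c = sin φ₁ sin φ₂ + cos φ₁ cos φ₂ cos Δλ = (-0.3466)(0.7355) + (0.9380)(0.6775)(-0.0884) = -0.31110,
so c = arccos(-0.31110) = 1.88714 rad.
So the angular separation is 1.8871 rad.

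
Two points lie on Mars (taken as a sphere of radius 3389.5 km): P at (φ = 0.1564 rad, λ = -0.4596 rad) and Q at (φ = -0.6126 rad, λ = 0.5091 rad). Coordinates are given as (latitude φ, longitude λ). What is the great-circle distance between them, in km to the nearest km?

4046 km

In radians: φ₁ = 0.1564, φ₂ = -0.6126, Δλ = 55.502° = 0.9687 rad.
cos c = sin φ₁ sin φ₂ + cos φ₁ cos φ₂ cos Δλ = (0.1558)(-0.5750) + (0.9878)(0.8182)(0.5664) = 0.36816,
so c = arccos(0.36816) = 1.19377 rad.
Distance = R·c = 3389.5 × 1.1938 ≈ 4046 km.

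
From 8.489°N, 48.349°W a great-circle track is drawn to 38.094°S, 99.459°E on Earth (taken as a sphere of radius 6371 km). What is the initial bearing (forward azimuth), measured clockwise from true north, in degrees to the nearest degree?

With φ₁ = 0.1482, φ₂ = -0.6649, Δλ = 2.5797 rad, the forward-azimuth formula gives
θ = atan2( sin Δλ cos φ₂ , cos φ₁ sin φ₂ − sin φ₁ cos φ₂ cos Δλ ) = atan2(0.4193, -0.5119) = 140.68°.
So the initial bearing is 141°.

141°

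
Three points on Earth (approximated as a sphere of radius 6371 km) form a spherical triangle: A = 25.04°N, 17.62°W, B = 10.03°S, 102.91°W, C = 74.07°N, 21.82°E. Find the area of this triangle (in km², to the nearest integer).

42320621 km²

Side lengths (central angles): a = 1.8981, b = 0.9285, c = 1.5713 rad; semiperimeter s = 2.1989.
By l'Huilier's theorem, tan(E/4) = √[tan(s/2) tan((s−a)/2) tan((s−b)/2) tan((s−c)/2)], giving spherical excess E = 1.0426 rad.
Area = E·R² = 1.0426 × (6371)² ≈ 42320621 km².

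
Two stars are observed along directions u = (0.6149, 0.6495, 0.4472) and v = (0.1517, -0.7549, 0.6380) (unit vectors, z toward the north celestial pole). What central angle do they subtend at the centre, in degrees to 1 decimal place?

96.4°

u·v = -0.1117; |u| = 1.0000, |v| = 1.0000.
cos θ = (u·v)/(|u||v|) = -0.1117, so θ = 96.4°.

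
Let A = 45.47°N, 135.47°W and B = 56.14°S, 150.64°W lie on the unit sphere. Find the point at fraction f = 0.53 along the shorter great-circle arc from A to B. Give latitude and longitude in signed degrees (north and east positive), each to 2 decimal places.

-8.44°, -142.51°

Central angle δ = 1.7873 rad. Interpolating on the sphere with fraction f = 0.53:
P = [sin((1−f)δ)·A + sin(fδ)·B] / sin δ = 0.7625·A + 0.8313·B in Cartesian coordinates,
giving P = (-0.7849, -0.6021, -0.1467), i.e. latitude -8.44°, longitude -142.51°.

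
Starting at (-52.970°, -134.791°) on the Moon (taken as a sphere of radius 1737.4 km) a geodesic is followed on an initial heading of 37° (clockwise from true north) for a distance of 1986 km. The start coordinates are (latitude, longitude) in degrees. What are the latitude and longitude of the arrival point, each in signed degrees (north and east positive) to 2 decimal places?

6.11°, -101.37°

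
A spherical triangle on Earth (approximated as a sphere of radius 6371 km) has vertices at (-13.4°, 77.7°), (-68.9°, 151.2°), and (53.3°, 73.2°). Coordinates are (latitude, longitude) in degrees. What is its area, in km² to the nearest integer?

21691522 km²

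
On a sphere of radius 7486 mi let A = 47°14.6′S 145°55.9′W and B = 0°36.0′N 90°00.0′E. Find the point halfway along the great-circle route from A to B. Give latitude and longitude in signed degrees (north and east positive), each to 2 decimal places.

The central angle between A and B is δ = 1.9692 rad.
With f = 0.5, the slerp weights are sin((1−f)δ)/sin δ = 0.9039 and sin(fδ)/sin δ = 0.9039.
Weighted sum of the unit vectors: (0.9039)·(-0.5624,-0.3803,-0.7342) + (0.9039)·(0.0000,0.9999,0.0105) = (-0.5083, 0.5601, -0.6542).
Converting back: φ = atan2(z, √(x²+y²)) = -40.86°, λ = atan2(y, x) = 132.23°.

-40.86°, 132.23°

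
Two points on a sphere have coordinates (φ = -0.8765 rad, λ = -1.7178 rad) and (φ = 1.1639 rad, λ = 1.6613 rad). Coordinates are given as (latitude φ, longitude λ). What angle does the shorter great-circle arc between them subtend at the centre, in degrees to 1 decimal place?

Let φ₁ = -0.8765 rad, φ₂ = 1.1639 rad, and Δλ = -2.9041 rad.
cos c = sin φ₁ sin φ₂ + cos φ₁ cos φ₂ cos Δλ = (-0.7685)(0.9184) + (0.6398)(0.3958)(-0.9719) = -0.95188,
so c = arccos(-0.95188) = 2.83009 rad.
So the angular separation is 162.2°.

162.2°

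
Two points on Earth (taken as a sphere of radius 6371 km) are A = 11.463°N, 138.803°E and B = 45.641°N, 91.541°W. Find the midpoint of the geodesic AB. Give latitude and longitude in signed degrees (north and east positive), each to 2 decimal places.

The central angle between A and B is δ = 1.8705 rad.
With f = 0.5, the slerp weights are sin((1−f)δ)/sin δ = 0.8423 and sin(fδ)/sin δ = 0.8423.
Weighted sum of the unit vectors: (0.8423)·(-0.7374,0.6455,0.1987) + (0.8423)·(-0.0188,-0.6989,0.7150) = (-0.6370, -0.0450, 0.7696).
Converting back: φ = atan2(z, √(x²+y²)) = 50.32°, λ = atan2(y, x) = -175.96°.

50.32°, -175.96°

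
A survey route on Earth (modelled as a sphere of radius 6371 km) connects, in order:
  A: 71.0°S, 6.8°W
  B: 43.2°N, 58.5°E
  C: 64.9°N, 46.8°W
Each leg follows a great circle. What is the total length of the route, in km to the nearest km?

20089 km

Leg A→B: central angle 2.1509 rad, distance 13703.2 km.
Leg B→C: central angle 1.0024 rad, distance 6386.1 km.
Total: 13703.2 + 6386.1 ≈ 20089 km.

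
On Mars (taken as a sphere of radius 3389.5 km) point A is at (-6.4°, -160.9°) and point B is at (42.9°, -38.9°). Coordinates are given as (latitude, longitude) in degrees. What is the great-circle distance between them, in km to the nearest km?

With latitudes φ₁ = -6.400°, φ₂ = 42.900° and longitude difference Δλ = 122.000°:
cos c = sin φ₁ sin φ₂ + cos φ₁ cos φ₂ cos Δλ = (-0.1115)(0.6807) + (0.9938)(0.7325)(-0.5299) = -0.46165,
so c = arccos(-0.46165) = 2.05065 rad.
Distance = R·c = 3389.5 × 2.0506 ≈ 6951 km.

6951 km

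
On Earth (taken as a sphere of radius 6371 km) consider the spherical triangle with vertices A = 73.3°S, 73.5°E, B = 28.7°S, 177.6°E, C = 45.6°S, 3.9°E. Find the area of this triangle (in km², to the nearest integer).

8603999 km²

Side lengths (central angles): a = 1.8410, b = 0.7160, c = 1.1608 rad; semiperimeter s = 1.8589.
By l'Huilier's theorem, tan(E/4) = √[tan(s/2) tan((s−a)/2) tan((s−b)/2) tan((s−c)/2)], giving spherical excess E = 0.2120 rad.
Area = E·R² = 0.2120 × (6371)² ≈ 8603999 km².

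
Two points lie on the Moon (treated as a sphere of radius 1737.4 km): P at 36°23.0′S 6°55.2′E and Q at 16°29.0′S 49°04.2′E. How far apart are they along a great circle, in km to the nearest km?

Let φ₁ = -0.6350 rad, φ₂ = -0.2877 rad, and Δλ = 0.7357 rad.
cos c = sin φ₁ sin φ₂ + cos φ₁ cos φ₂ cos Δλ = (-0.5932)(-0.2837) + (0.8051)(0.9589)(0.7414) = 0.74065,
so c = arccos(0.74065) = 0.73676 rad.
Distance = R·c = 1737.4 × 0.7368 ≈ 1280 km.

1280 km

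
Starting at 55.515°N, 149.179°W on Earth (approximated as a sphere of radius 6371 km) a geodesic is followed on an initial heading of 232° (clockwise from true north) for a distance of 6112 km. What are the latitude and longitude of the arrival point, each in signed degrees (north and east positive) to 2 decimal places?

Angular distance δ = d/R = 6112/6371 = 0.95935 rad; initial bearing θ = 4.0492 rad.
sin φ₂ = sin φ₁ cos δ + cos φ₁ sin δ cos θ = (0.8243)(0.5741) + (0.5662)(0.8188)(-0.6157) = 0.1878, so φ₂ = 10.82°.
Δλ = atan2(sin θ sin δ cos φ₁, cos δ − sin φ₁ sin φ₂) = atan2(-0.3653, 0.4193) = -41.065°.
λ₂ = -149.179° − 41.065° = -190.24° → 169.76° after wrapping to (−180°, 180°].

10.82°, 169.76°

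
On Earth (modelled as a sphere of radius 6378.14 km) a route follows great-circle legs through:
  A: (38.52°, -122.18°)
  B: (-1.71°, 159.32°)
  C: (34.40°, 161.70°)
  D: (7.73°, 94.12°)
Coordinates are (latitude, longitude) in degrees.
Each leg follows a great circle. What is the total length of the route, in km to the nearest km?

Leg A→B: central angle 1.4330 rad, distance 9140.1 km.
Leg B→C: central angle 0.6314 rad, distance 4027.4 km.
Leg C→D: central angle 1.1725 rad, distance 7478.5 km.
Total: 9140.1 + 4027.4 + 7478.5 ≈ 20646 km.

20646 km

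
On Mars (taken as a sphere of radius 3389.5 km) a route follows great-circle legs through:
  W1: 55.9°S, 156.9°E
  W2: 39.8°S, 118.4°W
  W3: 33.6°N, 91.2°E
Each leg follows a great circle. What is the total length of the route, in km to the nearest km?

Leg W1→W2: central angle 0.9645 rad, distance 3269.1 km.
Leg W2→W3: central angle 2.7156 rad, distance 9204.6 km.
Total: 3269.1 + 9204.6 ≈ 12474 km.

12474 km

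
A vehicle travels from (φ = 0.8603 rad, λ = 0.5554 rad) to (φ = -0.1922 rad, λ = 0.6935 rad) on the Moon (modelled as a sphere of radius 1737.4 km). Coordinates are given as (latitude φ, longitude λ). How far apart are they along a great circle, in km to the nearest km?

With latitudes φ₁ = 49.292°, φ₂ = -11.012° and longitude difference Δλ = 7.913°:
cos c = sin φ₁ sin φ₂ + cos φ₁ cos φ₂ cos Δλ = (0.7580)(-0.1910) + (0.6522)(0.9816)(0.9905) = 0.48931,
so c = arccos(0.48931) = 1.05950 rad.
Distance = R·c = 1737.4 × 1.0595 ≈ 1841 km.

1841 km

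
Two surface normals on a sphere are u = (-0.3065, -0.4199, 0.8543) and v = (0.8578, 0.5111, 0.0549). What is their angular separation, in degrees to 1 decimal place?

115.5°

u·v = -0.4306; |u| = 1.0000, |v| = 1.0000.
cos θ = (u·v)/(|u||v|) = -0.4306, so θ = 115.5°.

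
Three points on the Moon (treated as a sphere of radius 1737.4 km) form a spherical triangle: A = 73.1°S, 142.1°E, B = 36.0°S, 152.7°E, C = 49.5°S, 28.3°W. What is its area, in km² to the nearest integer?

160954 km²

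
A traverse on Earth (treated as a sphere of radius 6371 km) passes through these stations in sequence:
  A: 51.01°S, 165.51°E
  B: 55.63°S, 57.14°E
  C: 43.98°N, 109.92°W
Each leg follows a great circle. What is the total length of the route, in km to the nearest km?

24878 km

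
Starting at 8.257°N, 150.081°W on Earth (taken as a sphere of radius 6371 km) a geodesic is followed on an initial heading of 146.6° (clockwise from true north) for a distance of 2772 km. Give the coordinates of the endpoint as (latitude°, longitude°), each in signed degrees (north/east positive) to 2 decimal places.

-12.59°, -136.33°

Angular distance δ = d/R = 2772/6371 = 0.43510 rad; initial bearing θ = 2.5587 rad.
sin φ₂ = sin φ₁ cos δ + cos φ₁ sin δ cos θ = (0.1436)(0.9068) + (0.9896)(0.4215)(-0.8348) = -0.2180, so φ₂ = -12.59°.
Δλ = atan2(sin θ sin δ cos φ₁, cos δ − sin φ₁ sin φ₂) = atan2(0.2296, 0.9381) = 13.753°.
λ₂ = -150.081° + 13.753° = -136.33°.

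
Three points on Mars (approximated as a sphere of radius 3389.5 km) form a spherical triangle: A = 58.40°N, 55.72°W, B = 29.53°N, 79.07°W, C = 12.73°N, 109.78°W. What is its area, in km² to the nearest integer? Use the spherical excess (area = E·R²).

Side lengths (central angles): a = 0.5766, b = 1.0614, c = 0.5765 rad; semiperimeter s = 1.1073.
By l'Huilier's theorem, tan(E/4) = √[tan(s/2) tan((s−a)/2) tan((s−b)/2) tan((s−c)/2)], giving spherical excess E = 0.1294 rad.
Area = E·R² = 0.1294 × (3389.5)² ≈ 1486686 km².

1486686 km²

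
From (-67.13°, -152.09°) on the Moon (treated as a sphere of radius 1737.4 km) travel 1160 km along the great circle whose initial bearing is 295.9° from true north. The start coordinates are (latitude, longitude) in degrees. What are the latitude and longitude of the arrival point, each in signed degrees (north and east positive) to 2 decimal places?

-38.20°, 162.78°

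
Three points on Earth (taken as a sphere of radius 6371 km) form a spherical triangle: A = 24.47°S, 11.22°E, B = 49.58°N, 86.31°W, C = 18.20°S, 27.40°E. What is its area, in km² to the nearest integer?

Side lengths (central angles): a = 2.0777, b = 0.2846, c = 1.9743 rad; semiperimeter s = 2.1683.
By l'Huilier's theorem, tan(E/4) = √[tan(s/2) tan((s−a)/2) tan((s−b)/2) tan((s−c)/2)], giving spherical excess E = 0.4266 rad.
Area = E·R² = 0.4266 × (6371)² ≈ 17317091 km².

17317091 km²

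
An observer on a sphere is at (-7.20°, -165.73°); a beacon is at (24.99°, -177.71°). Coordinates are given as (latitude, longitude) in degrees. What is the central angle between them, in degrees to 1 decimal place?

With latitudes φ₁ = -7.200°, φ₂ = 24.990° and longitude difference Δλ = -11.980°:
cos c = sin φ₁ sin φ₂ + cos φ₁ cos φ₂ cos Δλ = (-0.1253)(0.4225) + (0.9921)(0.9064)(0.9782) = 0.82670,
so c = arccos(0.82670) = 0.59758 rad.
So the angular separation is 34.2°.

34.2°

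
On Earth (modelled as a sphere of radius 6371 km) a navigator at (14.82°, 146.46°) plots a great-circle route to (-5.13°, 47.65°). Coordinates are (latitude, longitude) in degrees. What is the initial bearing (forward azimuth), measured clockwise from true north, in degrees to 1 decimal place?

267.2°

With φ₁ = 0.2587, φ₂ = -0.0895, Δλ = -1.7246 rad, the forward-azimuth formula gives
θ = atan2( sin Δλ cos φ₂ , cos φ₁ sin φ₂ − sin φ₁ cos φ₂ cos Δλ ) = atan2(-0.9842, -0.0474) = -92.76°.
Adding 360° brings this into [0°, 360°): 267.2°.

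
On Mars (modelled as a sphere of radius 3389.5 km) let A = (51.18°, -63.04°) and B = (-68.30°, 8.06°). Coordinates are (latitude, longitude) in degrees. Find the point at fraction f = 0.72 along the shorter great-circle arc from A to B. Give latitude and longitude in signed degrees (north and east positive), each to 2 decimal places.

The central angle between A and B is δ = 2.2768 rad.
With f = 0.72, the slerp weights are sin((1−f)δ)/sin δ = 0.7822 and sin(fδ)/sin δ = 1.3111.
Weighted sum of the unit vectors: (0.7822)·(0.2842,-0.5587,0.7791) + (1.3111)·(0.3661,0.0518,-0.9291) = (0.7023, -0.3691, -0.6087).
Converting back: φ = atan2(z, √(x²+y²)) = -37.50°, λ = atan2(y, x) = -27.72°.

-37.50°, -27.72°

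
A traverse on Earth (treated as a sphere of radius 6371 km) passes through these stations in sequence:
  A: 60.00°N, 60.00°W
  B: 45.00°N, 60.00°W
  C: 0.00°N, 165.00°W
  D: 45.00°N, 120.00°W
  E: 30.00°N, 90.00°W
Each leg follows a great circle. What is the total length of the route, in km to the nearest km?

Leg A→B: central angle 0.2618 rad, distance 1667.9 km.
Leg B→C: central angle 1.7548 rad, distance 11180.1 km.
Leg C→D: central angle 1.0472 rad, distance 6671.7 km.
Leg D→E: central angle 0.4867 rad, distance 3100.7 km.
Total: 1667.9 + 11180.1 + 6671.7 + 3100.7 ≈ 22620 km.

22620 km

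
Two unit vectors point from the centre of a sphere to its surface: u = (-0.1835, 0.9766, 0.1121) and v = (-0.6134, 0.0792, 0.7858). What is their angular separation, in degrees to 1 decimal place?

u·v = 0.2780; |u| = 1.0000, |v| = 1.0000.
cos θ = (u·v)/(|u||v|) = 0.2780, so θ = 73.9°.

73.9°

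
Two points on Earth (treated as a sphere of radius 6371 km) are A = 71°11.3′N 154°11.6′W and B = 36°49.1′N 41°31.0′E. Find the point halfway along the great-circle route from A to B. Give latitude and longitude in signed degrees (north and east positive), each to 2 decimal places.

The central angle between A and B is δ = 1.2464 rad.
With f = 0.5, the slerp weights are sin((1−f)δ)/sin δ = 0.6157 and sin(fδ)/sin δ = 0.6157.
Weighted sum of the unit vectors: (0.6157)·(-0.2903,-0.1404,0.9466) + (0.6157)·(0.5994,0.5306,0.5993) = (0.1903, 0.2403, 0.9519).
Converting back: φ = atan2(z, √(x²+y²)) = 72.15°, λ = atan2(y, x) = 51.62°.

72.15°, 51.62°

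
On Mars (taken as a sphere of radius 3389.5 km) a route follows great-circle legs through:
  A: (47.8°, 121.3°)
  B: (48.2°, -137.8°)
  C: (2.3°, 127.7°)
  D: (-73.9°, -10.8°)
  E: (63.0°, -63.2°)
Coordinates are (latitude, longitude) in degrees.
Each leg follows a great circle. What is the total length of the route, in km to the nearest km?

23595 km

Leg A→B: central angle 1.0842 rad, distance 3675.0 km.
Leg B→C: central angle 1.5931 rad, distance 5399.9 km.
Leg C→D: central angle 1.8194 rad, distance 6167.0 km.
Leg D→E: central angle 2.4643 rad, distance 8352.6 km.
Total: 3675.0 + 5399.9 + 6167.0 + 8352.6 ≈ 23595 km.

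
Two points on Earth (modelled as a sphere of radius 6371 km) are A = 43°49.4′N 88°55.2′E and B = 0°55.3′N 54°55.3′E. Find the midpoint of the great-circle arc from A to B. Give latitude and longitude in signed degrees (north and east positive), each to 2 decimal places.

Central angle δ = 0.9157 rad. Interpolating on the sphere with fraction f = 0.5:
P = [sin((1−f)δ)·A + sin(fδ)·B] / sin δ = 0.5574·A + 0.5574·B in Cartesian coordinates,
giving P = (0.3279, 0.8582, 0.3949), i.e. latitude 23.26°, longitude 69.09°.

23.26°, 69.09°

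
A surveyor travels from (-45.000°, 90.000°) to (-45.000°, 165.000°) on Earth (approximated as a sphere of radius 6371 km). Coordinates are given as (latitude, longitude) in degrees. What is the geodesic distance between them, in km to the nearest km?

5670 km

In radians: φ₁ = -0.7854, φ₂ = -0.7854, Δλ = 75.000° = 1.3090 rad.
Haversine: a = sin²(Δφ/2) + cos φ₁ cos φ₂ sin²(Δλ/2) = 0.0000 + (0.7071)(0.7071)(0.3706) = 0.18530.
Central angle c = 2·arcsin(√a) = 0.89000 rad.
Distance = R·c = 6371 × 0.8900 ≈ 5670 km.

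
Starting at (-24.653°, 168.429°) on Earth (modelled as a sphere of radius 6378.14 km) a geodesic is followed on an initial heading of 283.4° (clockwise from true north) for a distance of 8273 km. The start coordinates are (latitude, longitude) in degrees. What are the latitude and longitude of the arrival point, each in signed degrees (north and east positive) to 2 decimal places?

Angular distance δ = d/R = 8273/6378.14 = 1.29709 rad; initial bearing θ = 4.9463 rad.
sin φ₂ = sin φ₁ cos δ + cos φ₁ sin δ cos θ = (-0.4171)(0.2703) + (0.9089)(0.9628)(0.2317) = 0.0900, so φ₂ = 5.17°.
Δλ = atan2(sin θ sin δ cos φ₁, cos δ − sin φ₁ sin φ₂) = atan2(-0.8512, 0.3079) = -70.116°.
λ₂ = 168.429° − 70.116° = 98.31°.

5.17°, 98.31°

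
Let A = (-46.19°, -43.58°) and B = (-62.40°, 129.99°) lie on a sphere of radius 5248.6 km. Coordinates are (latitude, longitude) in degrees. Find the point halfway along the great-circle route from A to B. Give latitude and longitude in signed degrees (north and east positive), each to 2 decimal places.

-81.59°, -30.97°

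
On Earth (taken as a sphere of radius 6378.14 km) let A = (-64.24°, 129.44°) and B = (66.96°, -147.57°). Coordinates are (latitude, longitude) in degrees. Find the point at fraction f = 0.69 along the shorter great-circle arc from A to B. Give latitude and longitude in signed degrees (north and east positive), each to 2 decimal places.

27.90°, 176.85°

The central angle between A and B is δ = 2.5116 rad.
With f = 0.69, the slerp weights are sin((1−f)δ)/sin δ = 1.1920 and sin(fδ)/sin δ = 1.6751.
Weighted sum of the unit vectors: (1.1920)·(-0.2761,0.3356,-0.9006) + (1.6751)·(-0.3303,-0.2099,0.9202) = (-0.8824, 0.0485, 0.4679).
Converting back: φ = atan2(z, √(x²+y²)) = 27.90°, λ = atan2(y, x) = 176.85°.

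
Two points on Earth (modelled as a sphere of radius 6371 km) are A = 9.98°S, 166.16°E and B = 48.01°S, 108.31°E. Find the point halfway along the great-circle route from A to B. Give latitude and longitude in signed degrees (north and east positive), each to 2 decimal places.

The central angle between A and B is δ = 1.0708 rad.
With f = 0.5, the slerp weights are sin((1−f)δ)/sin δ = 0.5814 and sin(fδ)/sin δ = 0.5814.
Weighted sum of the unit vectors: (0.5814)·(-0.9563,0.2356,-0.1733) + (0.5814)·(-0.2102,0.6351,-0.7433) = (-0.6781, 0.5062, -0.5328).
Converting back: φ = atan2(z, √(x²+y²)) = -32.20°, λ = atan2(y, x) = 143.26°.

-32.20°, 143.26°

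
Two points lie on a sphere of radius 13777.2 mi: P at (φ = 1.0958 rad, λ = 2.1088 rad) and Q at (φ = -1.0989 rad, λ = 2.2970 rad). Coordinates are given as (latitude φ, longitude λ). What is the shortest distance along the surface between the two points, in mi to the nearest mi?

Let φ₁ = 1.0958 rad, φ₂ = -1.0989 rad, and Δλ = 0.1882 rad.
Haversine: a = sin²(Δφ/2) + cos φ₁ cos φ₂ sin²(Δλ/2) = 0.7921 + (0.4573)(0.4546)(0.0088) = 0.79394.
Central angle c = 2·arcsin(√a) = 2.19923 rad.
Distance = R·c = 13777.2 × 2.1992 ≈ 30299 mi.

30299 mi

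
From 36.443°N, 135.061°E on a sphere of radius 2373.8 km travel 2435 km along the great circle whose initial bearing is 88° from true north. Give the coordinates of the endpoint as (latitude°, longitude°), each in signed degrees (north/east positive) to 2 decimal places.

Angular distance δ = d/R = 2435/2373.8 = 1.02578 rad; initial bearing θ = 1.5359 rad.
sin φ₂ = sin φ₁ cos δ + cos φ₁ sin δ cos θ = (0.5940)(0.5184) + (0.8044)(0.8551)(0.0349) = 0.3320, so φ₂ = 19.39°.
Δλ = atan2(sin θ sin δ cos φ₁, cos δ − sin φ₁ sin φ₂) = atan2(0.6875, 0.3212) = 64.955°.
λ₂ = 135.061° + 64.955° = 200.02° → -159.98° after wrapping to (−180°, 180°].

19.39°, -159.98°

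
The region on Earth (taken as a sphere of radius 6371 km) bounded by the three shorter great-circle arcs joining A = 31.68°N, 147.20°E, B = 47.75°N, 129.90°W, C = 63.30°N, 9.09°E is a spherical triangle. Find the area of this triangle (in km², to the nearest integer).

29853736 km²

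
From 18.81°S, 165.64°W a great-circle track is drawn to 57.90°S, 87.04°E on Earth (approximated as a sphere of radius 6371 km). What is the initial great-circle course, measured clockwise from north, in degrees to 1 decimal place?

Δλ = -107.320° = -1.8731 rad.
y = sin Δλ · cos φ₂ = (-0.9547)(0.5314) = -0.5073
x = cos φ₁ sin φ₂ − sin φ₁ cos φ₂ cos Δλ = (0.9466)(-0.8471) − (-0.3224)(0.5314)(-0.2977) = -0.8529
θ = atan2(y, x) = -149.26°; adding 360° gives 210.7°.

210.7°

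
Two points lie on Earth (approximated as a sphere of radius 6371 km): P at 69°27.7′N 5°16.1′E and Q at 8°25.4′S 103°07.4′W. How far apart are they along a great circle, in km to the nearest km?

11595 km

In radians: φ₁ = 1.2123, φ₂ = -0.1470, Δλ = -108.392° = -1.8918 rad.
Haversine: a = sin²(Δφ/2) + cos φ₁ cos φ₂ sin²(Δλ/2) = 0.3951 + (0.3508)(0.9892)(0.6578) = 0.62334.
Central angle c = 2·arcsin(√a) = 1.82004 rad.
Distance = R·c = 6371 × 1.8200 ≈ 11595 km.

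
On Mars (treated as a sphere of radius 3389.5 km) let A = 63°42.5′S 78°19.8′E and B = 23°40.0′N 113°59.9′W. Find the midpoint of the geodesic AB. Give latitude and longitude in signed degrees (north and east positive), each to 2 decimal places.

The central angle between A and B is δ = 2.4283 rad.
With f = 0.5, the slerp weights are sin((1−f)δ)/sin δ = 1.4321 and sin(fδ)/sin δ = 1.4321.
Weighted sum of the unit vectors: (1.4321)·(0.0896,0.4338,-0.8966) + (1.4321)·(-0.3725,-0.8367,0.4014) = (-0.4052, -0.5771, -0.7091).
Converting back: φ = atan2(z, √(x²+y²)) = -45.16°, λ = atan2(y, x) = -125.07°.

-45.16°, -125.07°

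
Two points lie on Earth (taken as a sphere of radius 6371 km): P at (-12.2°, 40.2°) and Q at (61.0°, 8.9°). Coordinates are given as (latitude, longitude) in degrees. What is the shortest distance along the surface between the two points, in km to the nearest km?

With latitudes φ₁ = -12.200°, φ₂ = 61.000° and longitude difference Δλ = -31.300°:
cos c = sin φ₁ sin φ₂ + cos φ₁ cos φ₂ cos Δλ = (-0.2113)(0.8746) + (0.9774)(0.4848)(0.8545) = 0.22007,
so c = arccos(0.22007) = 1.34891 rad.
Distance = R·c = 6371 × 1.3489 ≈ 8594 km.

8594 km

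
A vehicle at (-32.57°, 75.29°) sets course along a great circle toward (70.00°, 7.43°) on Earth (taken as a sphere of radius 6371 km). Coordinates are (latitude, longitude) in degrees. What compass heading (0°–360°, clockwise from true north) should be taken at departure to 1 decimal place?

Δλ = -67.860° = -1.1844 rad.
y = sin Δλ · cos φ₂ = (-0.9263)(0.3420) = -0.3168
x = cos φ₁ sin φ₂ − sin φ₁ cos φ₂ cos Δλ = (0.8427)(0.9397) − (-0.5383)(0.3420)(0.3769) = 0.8613
θ = atan2(y, x) = -20.19°; adding 360° gives 339.8°.

339.8°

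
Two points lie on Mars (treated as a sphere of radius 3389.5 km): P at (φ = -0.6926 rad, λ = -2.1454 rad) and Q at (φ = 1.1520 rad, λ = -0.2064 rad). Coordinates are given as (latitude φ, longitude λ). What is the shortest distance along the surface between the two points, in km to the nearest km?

7934 km

In radians: φ₁ = -0.6926, φ₂ = 1.1520, Δλ = 111.097° = 1.9390 rad.
cos c = sin φ₁ sin φ₂ + cos φ₁ cos φ₂ cos Δλ = (-0.6385)(0.9136) + (0.7696)(0.4067)(-0.3599) = -0.69600,
so c = arccos(-0.69600) = 2.34061 rad.
Distance = R·c = 3389.5 × 2.3406 ≈ 7934 km.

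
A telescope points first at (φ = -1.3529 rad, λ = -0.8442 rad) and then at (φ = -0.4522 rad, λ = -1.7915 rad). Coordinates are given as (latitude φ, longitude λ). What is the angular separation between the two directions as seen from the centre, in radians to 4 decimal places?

1.0002 rad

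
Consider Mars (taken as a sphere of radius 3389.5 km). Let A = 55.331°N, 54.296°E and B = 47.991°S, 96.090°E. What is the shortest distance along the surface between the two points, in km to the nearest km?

Let φ₁ = 0.9657 rad, φ₂ = -0.8376 rad, and Δλ = 0.7294 rad.
cos c = sin φ₁ sin φ₂ + cos φ₁ cos φ₂ cos Δλ = (0.8225)(-0.7430) + (0.5688)(0.6692)(0.7455) = -0.32729,
so c = arccos(-0.32729) = 1.90423 rad.
Distance = R·c = 3389.5 × 1.9042 ≈ 6454 km.

6454 km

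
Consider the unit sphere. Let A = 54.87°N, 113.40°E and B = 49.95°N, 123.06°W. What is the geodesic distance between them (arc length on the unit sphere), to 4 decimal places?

Let φ₁ = 0.9577 rad, φ₂ = 0.8718 rad, and Δλ = 2.1562 rad.
cos c = sin φ₁ sin φ₂ + cos φ₁ cos φ₂ cos Δλ = (0.8178)(0.7655) + (0.5754)(0.6435)(-0.5525) = 0.42147,
so c = arccos(0.42147) = 1.13573 rad.
On the unit sphere the arc length equals the central angle: 1.1357.

1.1357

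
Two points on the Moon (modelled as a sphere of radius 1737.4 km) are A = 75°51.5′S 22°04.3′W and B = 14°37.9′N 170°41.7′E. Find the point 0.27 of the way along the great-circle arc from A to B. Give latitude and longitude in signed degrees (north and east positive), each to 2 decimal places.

The central angle between A and B is δ = 2.0663 rad.
With f = 0.27, the slerp weights are sin((1−f)δ)/sin δ = 1.1345 and sin(fδ)/sin δ = 0.6018.
Weighted sum of the unit vectors: (1.1345)·(0.2264,-0.0918,-0.9697) + (0.6018)·(-0.9548,0.1564,0.2526) = (-0.3178, -0.0100, -0.9481).
Converting back: φ = atan2(z, √(x²+y²)) = -71.46°, λ = atan2(y, x) = -178.20°.

-71.46°, -178.20°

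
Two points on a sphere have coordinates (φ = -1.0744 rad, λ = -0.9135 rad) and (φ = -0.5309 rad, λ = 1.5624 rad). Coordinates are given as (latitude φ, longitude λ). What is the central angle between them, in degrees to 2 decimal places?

82.98°

In radians: φ₁ = -1.0744, φ₂ = -0.5309, Δλ = 141.859° = 2.4759 rad.
cos c = sin φ₁ sin φ₂ + cos φ₁ cos φ₂ cos Δλ = (-0.8793)(-0.5063) + (0.4763)(0.8624)(-0.7865) = 0.12219,
so c = arccos(0.12219) = 1.44830 rad.
So the angular separation is 82.98°.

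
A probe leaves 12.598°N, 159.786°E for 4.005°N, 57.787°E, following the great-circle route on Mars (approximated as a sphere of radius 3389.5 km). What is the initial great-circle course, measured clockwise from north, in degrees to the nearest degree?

277°

With φ₁ = 0.2199, φ₂ = 0.0699, Δλ = -1.7802 rad, the forward-azimuth formula gives
θ = atan2( sin Δλ cos φ₂ , cos φ₁ sin φ₂ − sin φ₁ cos φ₂ cos Δλ ) = atan2(-0.9758, 0.1134) = -83.37°.
Adding 360° brings this into [0°, 360°): 277°.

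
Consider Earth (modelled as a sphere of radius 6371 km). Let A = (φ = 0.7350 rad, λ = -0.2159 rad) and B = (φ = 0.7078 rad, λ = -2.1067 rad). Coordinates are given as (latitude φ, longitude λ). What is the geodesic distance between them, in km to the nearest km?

8340 km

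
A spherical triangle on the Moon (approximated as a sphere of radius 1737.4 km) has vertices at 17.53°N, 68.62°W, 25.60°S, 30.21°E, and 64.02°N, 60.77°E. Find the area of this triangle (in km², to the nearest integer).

Side lengths (central angles): a = 1.6191, b = 1.5651, c = 1.8360 rad; semiperimeter s = 2.5101.
By l'Huilier's theorem, tan(E/4) = √[tan(s/2) tan((s−a)/2) tan((s−b)/2) tan((s−c)/2)], giving spherical excess E = 1.8918 rad.
Area = E·R² = 1.8918 × (1737.4)² ≈ 5710413 km².

5710413 km²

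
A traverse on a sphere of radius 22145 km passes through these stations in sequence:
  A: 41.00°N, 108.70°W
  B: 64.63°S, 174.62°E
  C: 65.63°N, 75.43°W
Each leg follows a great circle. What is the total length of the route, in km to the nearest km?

105620 km

Leg A→B: central angle 2.1156 rad, distance 46851.0 km.
Leg B→C: central angle 2.6538 rad, distance 58768.7 km.
Total: 46851.0 + 58768.7 ≈ 105620 km.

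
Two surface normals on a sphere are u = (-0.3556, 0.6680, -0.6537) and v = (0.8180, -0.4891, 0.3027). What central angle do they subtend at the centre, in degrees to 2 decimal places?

144.64°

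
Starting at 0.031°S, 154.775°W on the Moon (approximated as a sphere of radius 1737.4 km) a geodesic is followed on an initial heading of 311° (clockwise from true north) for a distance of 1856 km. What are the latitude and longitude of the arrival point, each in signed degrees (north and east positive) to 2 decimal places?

Angular distance δ = d/R = 1856/1737.4 = 1.06826 rad; initial bearing θ = 5.4280 rad.
sin φ₂ = sin φ₁ cos δ + cos φ₁ sin δ cos θ = (-0.0005)(0.4816) + (1.0000)(0.8764)(0.6561) = 0.5747, so φ₂ = 35.08°.
Δλ = atan2(sin θ sin δ cos φ₁, cos δ − sin φ₁ sin φ₂) = atan2(-0.6614, 0.4820) = -53.919°.
λ₂ = -154.775° − 53.919° = -208.69° → 151.31° after wrapping to (−180°, 180°].

35.08°, 151.31°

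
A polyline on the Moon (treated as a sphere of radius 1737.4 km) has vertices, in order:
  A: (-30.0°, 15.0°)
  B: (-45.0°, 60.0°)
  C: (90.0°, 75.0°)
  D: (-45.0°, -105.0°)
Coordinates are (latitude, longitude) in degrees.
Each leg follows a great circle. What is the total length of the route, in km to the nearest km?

9344 km

Leg A→B: central angle 0.6656 rad, distance 1156.4 km.
Leg B→C: central angle 2.3562 rad, distance 4093.7 km.
Leg C→D: central angle 2.3562 rad, distance 4093.7 km.
Total: 1156.4 + 4093.7 + 4093.7 ≈ 9344 km.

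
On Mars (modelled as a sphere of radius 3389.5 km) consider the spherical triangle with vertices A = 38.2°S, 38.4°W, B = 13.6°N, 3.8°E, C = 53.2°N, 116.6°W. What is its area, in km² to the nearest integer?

16922302 km²

Side lengths (central angles): a = 1.6773, b = 1.9811, c = 1.1369 rad; semiperimeter s = 2.3977.
By l'Huilier's theorem, tan(E/4) = √[tan(s/2) tan((s−a)/2) tan((s−b)/2) tan((s−c)/2)], giving spherical excess E = 1.4730 rad.
Area = E·R² = 1.4730 × (3389.5)² ≈ 16922302 km².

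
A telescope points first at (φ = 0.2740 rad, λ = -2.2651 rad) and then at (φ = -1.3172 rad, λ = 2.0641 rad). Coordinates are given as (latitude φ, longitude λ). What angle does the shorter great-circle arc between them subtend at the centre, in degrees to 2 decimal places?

110.62°

Let φ₁ = 0.2740 rad, φ₂ = -1.3172 rad, and Δλ = -1.9540 rad.
Haversine: a = sin²(Δφ/2) + cos φ₁ cos φ₂ sin²(Δλ/2) = 0.5102 + (0.9627)(0.2509)(0.6869) = 0.67612.
Central angle c = 2·arcsin(√a) = 1.93075 rad.
So the angular separation is 110.62°.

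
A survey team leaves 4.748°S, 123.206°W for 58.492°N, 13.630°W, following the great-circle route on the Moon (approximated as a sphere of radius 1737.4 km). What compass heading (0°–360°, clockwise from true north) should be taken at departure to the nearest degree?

Δλ = 109.576° = 1.9125 rad.
y = sin Δλ · cos φ₂ = (0.9422)(0.5226) = 0.4924
x = cos φ₁ sin φ₂ − sin φ₁ cos φ₂ cos Δλ = (0.9966)(0.8526) − (-0.0828)(0.5226)(-0.3351) = 0.8351
θ = atan2(y, x) = 30.52°, so the bearing is 31°.

31°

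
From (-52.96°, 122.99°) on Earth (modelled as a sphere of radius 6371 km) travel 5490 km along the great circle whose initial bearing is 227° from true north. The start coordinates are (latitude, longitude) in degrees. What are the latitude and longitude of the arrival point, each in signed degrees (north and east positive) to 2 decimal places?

-56.26°, 30.83°

Angular distance δ = d/R = 5490/6371 = 0.86172 rad; initial bearing θ = 3.9619 rad.
sin φ₂ = sin φ₁ cos δ + cos φ₁ sin δ cos θ = (-0.7982)(0.6511) + (0.6024)(0.7590)(-0.6820) = -0.8315, so φ₂ = -56.26°.
Δλ = atan2(sin θ sin δ cos φ₁, cos δ − sin φ₁ sin φ₂) = atan2(-0.3344, -0.0126) = -92.160°.
λ₂ = 122.990° − 92.160° = 30.83°.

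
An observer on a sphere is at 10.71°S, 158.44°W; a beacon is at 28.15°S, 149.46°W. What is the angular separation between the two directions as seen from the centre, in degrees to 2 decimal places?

19.37°

In radians: φ₁ = -0.1869, φ₂ = -0.4913, Δλ = 8.980° = 0.1567 rad.
Haversine: a = sin²(Δφ/2) + cos φ₁ cos φ₂ sin²(Δλ/2) = 0.0230 + (0.9826)(0.8817)(0.0061) = 0.02829.
Central angle c = 2·arcsin(√a) = 0.33802 rad.
So the angular separation is 19.37°.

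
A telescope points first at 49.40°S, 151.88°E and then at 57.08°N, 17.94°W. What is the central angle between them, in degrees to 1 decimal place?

170.2°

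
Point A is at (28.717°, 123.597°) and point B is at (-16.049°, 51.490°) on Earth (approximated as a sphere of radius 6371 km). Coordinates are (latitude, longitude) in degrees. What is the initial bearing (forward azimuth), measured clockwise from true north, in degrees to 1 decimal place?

247.2°

Δλ = -72.107° = -1.2585 rad.
y = sin Δλ · cos φ₂ = (-0.9516)(0.9610) = -0.9145
x = cos φ₁ sin φ₂ − sin φ₁ cos φ₂ cos Δλ = (0.8770)(-0.2765) − (0.4805)(0.9610)(0.3072) = -0.3843
θ = atan2(y, x) = -112.79°; adding 360° gives 247.2°.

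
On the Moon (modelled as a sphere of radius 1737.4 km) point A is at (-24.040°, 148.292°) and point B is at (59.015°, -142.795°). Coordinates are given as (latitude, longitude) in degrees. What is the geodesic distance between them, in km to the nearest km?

In radians: φ₁ = -0.4196, φ₂ = 1.0300, Δλ = 68.913° = 1.2028 rad.
cos c = sin φ₁ sin φ₂ + cos φ₁ cos φ₂ cos Δλ = (-0.4074)(0.8573) + (0.9133)(0.5148)(0.3598) = -0.18009,
so c = arccos(-0.18009) = 1.75187 rad.
Distance = R·c = 1737.4 × 1.7519 ≈ 3044 km.

3044 km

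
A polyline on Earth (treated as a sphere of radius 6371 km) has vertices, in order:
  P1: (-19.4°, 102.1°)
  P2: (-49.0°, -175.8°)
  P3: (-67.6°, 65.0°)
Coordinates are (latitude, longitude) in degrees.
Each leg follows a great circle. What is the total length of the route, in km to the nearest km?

Leg P1→P2: central angle 1.2284 rad, distance 7826.2 km.
Leg P2→P3: central angle 0.9572 rad, distance 6098.4 km.
Total: 7826.2 + 6098.4 ≈ 13925 km.

13925 km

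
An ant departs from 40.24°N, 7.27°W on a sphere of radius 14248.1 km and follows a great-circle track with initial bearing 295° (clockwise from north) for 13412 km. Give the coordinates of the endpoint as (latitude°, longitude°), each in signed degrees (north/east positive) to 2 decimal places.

39.87°, -79.93°

Angular distance δ = d/R = 13412/14248.1 = 0.94132 rad; initial bearing θ = 5.1487 rad.
sin φ₂ = sin φ₁ cos δ + cos φ₁ sin δ cos θ = (0.6460)(0.5887) + (0.7633)(0.8083)(0.4226) = 0.6411, so φ₂ = 39.87°.
Δλ = atan2(sin θ sin δ cos φ₁, cos δ − sin φ₁ sin φ₂) = atan2(-0.5592, 0.1746) = -72.662°.
λ₂ = -7.270° − 72.662° = -79.93°.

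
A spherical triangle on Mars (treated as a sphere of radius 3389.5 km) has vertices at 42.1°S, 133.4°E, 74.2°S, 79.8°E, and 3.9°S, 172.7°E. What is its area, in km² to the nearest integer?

2633481 km²

Side lengths (central angles): a = 1.5191, b = 0.9040, c = 0.6998 rad; semiperimeter s = 1.5614.
By l'Huilier's theorem, tan(E/4) = √[tan(s/2) tan((s−a)/2) tan((s−b)/2) tan((s−c)/2)], giving spherical excess E = 0.2292 rad.
Area = E·R² = 0.2292 × (3389.5)² ≈ 2633481 km².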